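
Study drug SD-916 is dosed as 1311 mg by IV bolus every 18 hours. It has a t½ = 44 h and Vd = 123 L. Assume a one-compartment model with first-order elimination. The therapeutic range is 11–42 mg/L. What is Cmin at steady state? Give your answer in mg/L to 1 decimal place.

k = ln2/t½ = ln2/44 ≈ 0.015753 h⁻¹; fraction remaining f = e^(−kτ) = e^(−0.015753×18) ≈ 0.7531.
Each bolus raises the concentration by D/Vd = 1311/123 ≈ 10.659 mg/L.
Steady-state trough Cmin,ss = C₀·f/(1−f) ≈ 10.659 × 0.7531/0.2469 ≈ 32.512 mg/L.
Trough 32.5 mg/L vs MEC 11 mg/L: adequate.

32.5 mg/L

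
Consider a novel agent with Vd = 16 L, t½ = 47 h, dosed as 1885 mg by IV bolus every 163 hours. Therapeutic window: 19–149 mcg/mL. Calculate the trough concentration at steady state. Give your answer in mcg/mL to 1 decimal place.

Over one 163-h interval, 163/47 ≈ 3.4681 half-lives elapse, leaving f ≈ 0.0904 of each dose.
Accumulation ratio R = 1/(1 − f) ≈ 1/0.9096 ≈ 1.0994.
Single-dose peak C₀ = D/Vd = 1885/16 ≈ 117.812 mcg/mL.
Steady-state peak Cmax,ss = C₀·R ≈ 117.812 × 1.0994 ≈ 129.523 mcg/mL.
Steady-state trough Cmin,ss = Cmax,ss·f ≈ 129.523 × 0.0904 ≈ 11.709 mcg/mL.
Trough 11.7 mcg/mL vs MEC 19 mcg/mL: subtherapeutic.

11.7 mcg/mL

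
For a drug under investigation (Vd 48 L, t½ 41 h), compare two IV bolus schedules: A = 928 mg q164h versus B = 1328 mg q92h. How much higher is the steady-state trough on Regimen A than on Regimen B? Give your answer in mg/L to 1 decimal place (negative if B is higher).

Regimen A: f = (1/2)^(164/41) ≈ 0.0625; Cmin,ss = (928/48)·f/(1−f) ≈ 1.289 mg/L.
Regimen B: f = (1/2)^(92/41) ≈ 0.2111; Cmin,ss = (1328/48)·f/(1−f) ≈ 7.403 mg/L.
Difference ≈ 1.289 − 7.403 ≈ -6.114 mg/L.

-6.1 mg/L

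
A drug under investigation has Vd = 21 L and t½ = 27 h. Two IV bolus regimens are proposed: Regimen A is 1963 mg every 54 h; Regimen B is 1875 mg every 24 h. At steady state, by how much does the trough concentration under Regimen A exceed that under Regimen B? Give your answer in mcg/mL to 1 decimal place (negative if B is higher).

Regimen A: f = (1/2)^(54/27) ≈ 0.2500; Cmin,ss = (1963/21)·f/(1−f) ≈ 31.159 mcg/mL.
Regimen B: f = (1/2)^(24/27) ≈ 0.5400; Cmin,ss = (1875/21)·f/(1−f) ≈ 104.814 mcg/mL.
Difference ≈ 31.159 − 104.814 ≈ -73.655 mcg/mL.

-73.7 mcg/mL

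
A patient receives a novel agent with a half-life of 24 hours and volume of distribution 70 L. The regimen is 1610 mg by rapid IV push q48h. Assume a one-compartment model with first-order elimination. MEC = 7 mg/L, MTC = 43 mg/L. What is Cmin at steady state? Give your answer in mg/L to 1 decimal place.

7.7 mg/L

The dosing interval is 2 half-lives, so f = 2^(−2) = 0.25.
Accumulation ratio R = 1/(1 − f) = 1/0.75 = 4/3.
Single-dose peak C₀ = D/Vd = 1610/70 = 23 mg/L.
Steady-state peak Cmax,ss = C₀·R = 23 × 4/3 ≈ 30.667 mg/L.
Steady-state trough Cmin,ss = Cmax,ss·f ≈ 30.667 × 0.25 ≈ 7.667 mg/L.
Trough 7.7 mg/L vs MEC 7 mg/L: adequate.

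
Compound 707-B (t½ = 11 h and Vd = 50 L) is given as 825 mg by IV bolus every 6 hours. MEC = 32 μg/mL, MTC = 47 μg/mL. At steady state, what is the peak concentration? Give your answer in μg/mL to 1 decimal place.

k = ln2/t½ = ln2/11 ≈ 0.063013 h⁻¹; fraction remaining f = e^(−kτ) = e^(−0.063013×6) ≈ 0.6852.
Accumulation ratio R = 1/(1 − f) ≈ 1/0.3148 ≈ 3.1766.
Each bolus raises the concentration by D/Vd = 825/50 ≈ 16.500 μg/mL.
Steady-state peak Cmax,ss = C₀·R ≈ 16.500 × 3.1766 ≈ 52.414 μg/mL.
Peak 52.4 μg/mL vs MTC 47 μg/mL: exceeds toxic threshold.

52.4 μg/mL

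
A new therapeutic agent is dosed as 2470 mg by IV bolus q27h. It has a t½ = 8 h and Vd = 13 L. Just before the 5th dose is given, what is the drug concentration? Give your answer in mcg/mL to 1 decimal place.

f = (1/2)^(τ/t½) = (1/2)^(27/8) ≈ 0.0964.
C₀ = D/Vd = 2470/13 ≈ 190.000 mcg/mL.
Before the 5th dose, 4 doses have been given. Superposition: Cmin = C₀·(f + f² + … + f^4).
≈ 190.000 × (0.0964 + 0.0093 + 0.0009 + 0.0001) ≈ 190.000 × 0.1067 ≈ 20.273 mcg/mL.

20.3 mcg/mL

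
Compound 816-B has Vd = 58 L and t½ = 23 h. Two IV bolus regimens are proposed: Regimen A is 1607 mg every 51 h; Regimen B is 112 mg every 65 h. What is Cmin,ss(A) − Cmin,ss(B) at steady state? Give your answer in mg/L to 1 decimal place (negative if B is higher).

Regimen A: f = (1/2)^(51/23) ≈ 0.2150; Cmin,ss = (1607/58)·f/(1−f) ≈ 7.589 mg/L.
Regimen B: f = (1/2)^(65/23) ≈ 0.1410; Cmin,ss = (112/58)·f/(1−f) ≈ 0.317 mg/L.
Difference ≈ 7.589 − 0.317 ≈ 7.272 mg/L.

7.3 mg/L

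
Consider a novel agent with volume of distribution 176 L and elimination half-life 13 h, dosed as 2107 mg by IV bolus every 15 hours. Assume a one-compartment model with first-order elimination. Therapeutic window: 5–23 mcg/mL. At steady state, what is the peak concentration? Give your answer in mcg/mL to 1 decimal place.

Over one 15-h interval, 15/13 ≈ 1.1538 half-lives elapse, leaving f ≈ 0.4494 of each dose.
At steady state, accumulation factor R = 1/(1 − e^(−kτ)) ≈ 1.8162.
Single-dose peak C₀ = D/Vd = 2107/176 ≈ 11.972 mcg/mL.
Cmax,ss = C₀/(1 − f) ≈ 11.972/0.5506 ≈ 21.744 mcg/mL.
Peak 21.7 mcg/mL vs MTC 23 mcg/mL: below toxic threshold.

21.7 mcg/mL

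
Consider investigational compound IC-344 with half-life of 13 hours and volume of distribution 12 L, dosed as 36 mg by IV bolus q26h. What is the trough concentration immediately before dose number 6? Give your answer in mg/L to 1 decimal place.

1.0 mg/L

f = (1/2)^(τ/t½) = (1/2)^(26/13) ≈ 0.2500.
C₀ = D/Vd = 36/12 ≈ 3.000 mg/L.
Before the 6th dose, 5 doses have been given. Superposition: Cmin = C₀·(f + f² + … + f^5).
≈ 3.000 × (0.2500 + 0.0625 + 0.0156 + 0.0039 + 0.0010) ≈ 3.000 × 0.3330 ≈ 0.999 mg/L.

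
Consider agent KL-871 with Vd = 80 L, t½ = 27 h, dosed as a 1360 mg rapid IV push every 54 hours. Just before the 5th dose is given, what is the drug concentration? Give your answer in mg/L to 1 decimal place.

f = (1/2)^(τ/t½) = (1/2)^(54/27) ≈ 0.2500.
C₀ = D/Vd = 1360/80 ≈ 17.000 mg/L.
Before the 5th dose, 4 doses have been given. Superposition: Cmin = C₀·(f + f² + … + f^4).
≈ 17.000 × (0.2500 + 0.0625 + 0.0156 + 0.0039) ≈ 17.000 × 0.3320 ≈ 5.644 mg/L.

5.6 mg/L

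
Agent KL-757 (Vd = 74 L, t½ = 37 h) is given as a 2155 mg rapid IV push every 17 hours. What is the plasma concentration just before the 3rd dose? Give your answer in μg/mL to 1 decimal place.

36.6 μg/mL

f = (1/2)^(τ/t½) = (1/2)^(17/37) ≈ 0.7273.
C₀ = D/Vd = 2155/74 ≈ 29.122 μg/mL.
Before the 3rd dose, 2 doses have been given. Superposition: Cmin = C₀·(f + f²).
≈ 29.122 × (0.7273 + 0.5290) ≈ 29.122 × 1.2563 ≈ 36.586 μg/mL.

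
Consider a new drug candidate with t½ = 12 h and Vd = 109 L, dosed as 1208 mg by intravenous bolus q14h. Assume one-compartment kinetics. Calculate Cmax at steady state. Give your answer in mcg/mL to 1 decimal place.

20.0 mcg/mL

Over one 14-h interval, 14/12 ≈ 1.1667 half-lives elapse, leaving f ≈ 0.4454 of each dose.
Accumulation ratio R = 1/(1 − f) ≈ 1/0.5546 ≈ 1.8031.
Single-dose peak C₀ = D/Vd = 1208/109 ≈ 11.083 mcg/mL.
Steady-state peak Cmax,ss = C₀·R ≈ 11.083 × 1.8031 ≈ 19.984 mcg/mL.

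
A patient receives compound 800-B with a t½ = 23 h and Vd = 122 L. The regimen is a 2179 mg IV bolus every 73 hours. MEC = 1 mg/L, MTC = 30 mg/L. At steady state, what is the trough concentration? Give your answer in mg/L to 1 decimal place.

Over one 73-h interval, 73/23 ≈ 3.1739 half-lives elapse, leaving f ≈ 0.1108 of each dose.
At steady state, accumulation factor R = 1/(1 − e^(−kτ)) ≈ 1.1246.
Each bolus raises the concentration by D/Vd = 2179/122 ≈ 17.861 mg/L.
Steady-state peak Cmax,ss = C₀·R ≈ 17.861 × 1.1246 ≈ 20.086 mg/L.
One interval later, Cmin,ss = Cmax,ss·e^(−kτ) ≈ 20.086 × 0.1108 ≈ 2.226 mg/L.
Trough 2.2 mg/L vs MEC 1 mg/L: adequate.

2.2 mg/L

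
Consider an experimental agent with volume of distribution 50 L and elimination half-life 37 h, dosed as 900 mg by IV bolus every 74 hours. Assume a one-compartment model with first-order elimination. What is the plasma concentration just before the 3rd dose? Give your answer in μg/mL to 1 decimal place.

5.6 μg/mL

f = (1/2)^(τ/t½) = (1/2)^(74/37) ≈ 0.2500.
C₀ = D/Vd = 900/50 ≈ 18.000 μg/mL.
Before the 3rd dose, 2 doses have been given. Superposition: Cmin = C₀·(f + f²).
≈ 18.000 × (0.2500 + 0.0625) ≈ 18.000 × 0.3125 ≈ 5.625 μg/mL.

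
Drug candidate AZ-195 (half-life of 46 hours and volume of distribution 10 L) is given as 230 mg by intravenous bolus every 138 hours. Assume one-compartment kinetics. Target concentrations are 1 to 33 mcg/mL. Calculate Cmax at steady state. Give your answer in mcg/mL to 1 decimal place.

The dosing interval is 3 half-lives, so f = 2^(−3) = 0.125.
Accumulation ratio R = 1/(1 − f) = 1/0.875 = 8/7.
Single-dose peak C₀ = D/Vd = 230/10 = 23 mcg/mL.
Steady-state peak Cmax,ss = C₀·R = 23 × 8/7 ≈ 26.286 mcg/mL.
Peak 26.3 mcg/mL vs MTC 33 mcg/mL: below toxic threshold.

26.3 mcg/mL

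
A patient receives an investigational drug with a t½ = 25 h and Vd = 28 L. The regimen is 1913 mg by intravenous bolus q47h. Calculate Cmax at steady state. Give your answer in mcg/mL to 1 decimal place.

93.8 mcg/mL

Over one 47-h interval, 47/25 ≈ 1.88 half-lives elapse, leaving f ≈ 0.2717 of each dose.
At steady state, accumulation factor R = 1/(1 − e^(−kτ)) ≈ 1.3731.
Each bolus raises the concentration by D/Vd = 1913/28 ≈ 68.321 mcg/mL.
Cmax,ss = C₀/(1 − f) ≈ 68.321/0.7283 ≈ 93.809 mcg/mL.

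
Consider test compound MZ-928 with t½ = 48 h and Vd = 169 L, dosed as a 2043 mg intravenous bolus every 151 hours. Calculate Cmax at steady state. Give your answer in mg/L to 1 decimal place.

k = ln2/t½ = ln2/48 ≈ 0.014441 h⁻¹; fraction remaining f = e^(−kτ) = e^(−0.014441×151) ≈ 0.1130.
Accumulation ratio R = 1/(1 − f) ≈ 1/0.8870 ≈ 1.1274.
Single-dose peak C₀ = D/Vd = 2043/169 ≈ 12.089 mg/L.
Cmax,ss = C₀/(1 − f) ≈ 12.089/0.8870 ≈ 13.629 mg/L.

13.6 mg/L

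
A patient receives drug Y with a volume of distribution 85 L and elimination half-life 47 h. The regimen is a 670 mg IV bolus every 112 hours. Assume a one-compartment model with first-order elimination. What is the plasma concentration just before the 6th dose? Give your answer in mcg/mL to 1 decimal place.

1.9 mcg/mL

f = (1/2)^(τ/t½) = (1/2)^(112/47) ≈ 0.1917.
C₀ = D/Vd = 670/85 ≈ 7.882 mcg/mL.
Before the 6th dose, 5 doses have been given. Superposition: Cmin = C₀·(f + f² + … + f^5).
≈ 7.882 × (0.1917 + 0.0367 + 0.0070 + 0.0014 + 0.0003) ≈ 7.882 × 0.2371 ≈ 1.869 mcg/mL.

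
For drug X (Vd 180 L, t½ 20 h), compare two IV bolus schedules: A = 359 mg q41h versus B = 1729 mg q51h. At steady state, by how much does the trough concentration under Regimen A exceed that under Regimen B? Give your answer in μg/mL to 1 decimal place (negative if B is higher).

-1.3 μg/mL

Regimen A: f = (1/2)^(41/20) ≈ 0.2415; Cmin,ss = (359/180)·f/(1−f) ≈ 0.635 μg/mL.
Regimen B: f = (1/2)^(51/20) ≈ 0.1708; Cmin,ss = (1729/180)·f/(1−f) ≈ 1.979 μg/mL.
Difference ≈ 0.635 − 1.979 ≈ -1.344 μg/mL.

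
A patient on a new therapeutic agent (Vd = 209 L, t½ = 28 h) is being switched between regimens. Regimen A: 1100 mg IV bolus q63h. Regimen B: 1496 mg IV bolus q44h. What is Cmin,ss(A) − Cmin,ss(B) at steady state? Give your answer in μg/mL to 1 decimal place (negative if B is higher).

Regimen A: f = (1/2)^(63/28) ≈ 0.2102; Cmin,ss = (1100/209)·f/(1−f) ≈ 1.401 μg/mL.
Regimen B: f = (1/2)^(44/28) ≈ 0.3365; Cmin,ss = (1496/209)·f/(1−f) ≈ 3.630 μg/mL.
Difference ≈ 1.401 − 3.630 ≈ -2.229 μg/mL.

-2.2 μg/mL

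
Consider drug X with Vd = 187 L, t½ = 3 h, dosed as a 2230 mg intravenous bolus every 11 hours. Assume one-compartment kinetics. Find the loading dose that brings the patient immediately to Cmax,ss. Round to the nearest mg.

2421 mg

f = (1/2)^(11/3) ≈ 0.078745; accumulation ratio R = 1/(1−f) ≈ 1.08548.
Loading dose to hit Cmax,ss on first dose: D_load = D_maint·R ≈ 2230 × 1.08548 ≈ 2420.62 mg.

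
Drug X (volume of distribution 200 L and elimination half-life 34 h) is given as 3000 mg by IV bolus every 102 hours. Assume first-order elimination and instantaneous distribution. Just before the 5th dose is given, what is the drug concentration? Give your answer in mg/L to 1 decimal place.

2.1 mg/L

f = (1/2)^(τ/t½) = (1/2)^(102/34) ≈ 0.1250.
C₀ = D/Vd = 3000/200 ≈ 15.000 mg/L.
Before the 5th dose, 4 doses have been given. Superposition: Cmin = C₀·(f + f² + … + f^4).
≈ 15.000 × (0.1250 + 0.0156 + 0.0020 + 0.0002) ≈ 15.000 × 0.1428 ≈ 2.142 mg/L.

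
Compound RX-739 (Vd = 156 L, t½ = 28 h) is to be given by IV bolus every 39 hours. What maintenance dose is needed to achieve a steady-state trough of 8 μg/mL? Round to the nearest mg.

τ/t½ = 39/28 ≈ 1.3929, so f = (1/2)^(39/28) ≈ 0.380810.
Cmin,ss = (D/Vd)·f/(1−f), so D = Cmin,ss·Vd·(1−f)/f.
D = 8 × 156 × (1−f)/f ≈ 8 × 156 × 1.62598 ≈ 2029.22 mg.

2029 mg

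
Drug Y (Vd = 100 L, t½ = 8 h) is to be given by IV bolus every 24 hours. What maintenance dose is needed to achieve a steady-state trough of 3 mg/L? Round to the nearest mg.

2100 mg

τ/t½ = 24/8 ≈ 3, so f = (1/2)^(24/8) ≈ 0.125000.
Cmin,ss = (D/Vd)·f/(1−f), so D = Cmin,ss·Vd·(1−f)/f.
D = 3 × 100 × (1−f)/f ≈ 3 × 100 × 7.00000 ≈ 2100.00 mg.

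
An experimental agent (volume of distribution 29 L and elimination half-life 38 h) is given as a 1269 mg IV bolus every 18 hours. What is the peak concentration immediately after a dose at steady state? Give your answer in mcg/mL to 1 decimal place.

τ/t½ = 18/38 ≈ 0.47368, so fraction remaining f = (1/2)^(18/38) ≈ 0.7201.
Accumulation ratio R = 1/(1 − f) ≈ 1/0.2799 ≈ 3.5727.
Single-dose peak C₀ = D/Vd = 1269/29 ≈ 43.759 mcg/mL.
Steady-state peak Cmax,ss = C₀·R ≈ 43.759 × 3.5727 ≈ 156.338 mcg/mL.

156.3 mcg/mL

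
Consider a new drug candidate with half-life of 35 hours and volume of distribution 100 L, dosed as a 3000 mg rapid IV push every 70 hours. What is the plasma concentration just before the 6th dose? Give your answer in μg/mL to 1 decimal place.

10.0 μg/mL

f = (1/2)^(τ/t½) = (1/2)^(70/35) ≈ 0.2500.
C₀ = D/Vd = 3000/100 ≈ 30.000 μg/mL.
Before the 6th dose, 5 doses have been given. Superposition: Cmin = C₀·(f + f² + … + f^5).
≈ 30.000 × (0.2500 + 0.0625 + 0.0156 + 0.0039 + 0.0010) ≈ 30.000 × 0.3330 ≈ 9.990 μg/mL.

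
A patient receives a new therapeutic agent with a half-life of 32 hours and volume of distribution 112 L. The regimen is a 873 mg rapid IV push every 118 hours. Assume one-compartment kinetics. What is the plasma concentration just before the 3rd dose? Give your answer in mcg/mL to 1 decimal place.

0.7 mcg/mL

f = (1/2)^(τ/t½) = (1/2)^(118/32) ≈ 0.0776.
C₀ = D/Vd = 873/112 ≈ 7.795 mcg/mL.
Before the 3rd dose, 2 doses have been given. Superposition: Cmin = C₀·(f + f²).
≈ 7.795 × (0.0776 + 0.0060) ≈ 7.795 × 0.0836 ≈ 0.652 mcg/mL.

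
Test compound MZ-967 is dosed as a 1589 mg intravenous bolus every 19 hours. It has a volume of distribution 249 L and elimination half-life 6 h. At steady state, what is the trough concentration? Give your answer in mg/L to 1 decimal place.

0.8 mg/L

Over one 19-h interval, 19/6 ≈ 3.1667 half-lives elapse, leaving f ≈ 0.1114 of each dose.
Accumulation ratio R = 1/(1 − f) ≈ 1/0.8886 ≈ 1.1254.
Each bolus raises the concentration by D/Vd = 1589/249 ≈ 6.382 mg/L.
Cmax,ss = C₀/(1 − f) ≈ 6.382/0.8886 ≈ 7.182 mg/L.
One interval later, Cmin,ss = Cmax,ss·e^(−kτ) ≈ 7.182 × 0.1114 ≈ 0.800 mg/L.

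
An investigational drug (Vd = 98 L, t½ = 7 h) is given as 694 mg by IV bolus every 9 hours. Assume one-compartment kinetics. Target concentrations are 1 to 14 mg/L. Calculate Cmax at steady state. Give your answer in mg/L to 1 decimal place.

12.0 mg/L

k = ln2/t½ = ln2/7 ≈ 0.099021 h⁻¹; fraction remaining f = e^(−kτ) = e^(−0.099021×9) ≈ 0.4102.
At steady state, accumulation factor R = 1/(1 − e^(−kτ)) ≈ 1.6955.
Single-dose peak C₀ = D/Vd = 694/98 ≈ 7.082 mg/L.
Steady-state peak Cmax,ss = C₀·R ≈ 7.082 × 1.6955 ≈ 12.008 mg/L.
Peak 12.0 mg/L vs MTC 14 mg/L: below toxic threshold.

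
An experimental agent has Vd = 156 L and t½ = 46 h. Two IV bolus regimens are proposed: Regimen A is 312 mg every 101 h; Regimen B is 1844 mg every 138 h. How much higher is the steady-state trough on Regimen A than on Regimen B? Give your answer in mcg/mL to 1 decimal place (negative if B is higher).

-1.1 mcg/mL

Regimen A: f = (1/2)^(101/46) ≈ 0.2183; Cmin,ss = (312/156)·f/(1−f) ≈ 0.559 mcg/mL.
Regimen B: f = (1/2)^(138/46) ≈ 0.1250; Cmin,ss = (1844/156)·f/(1−f) ≈ 1.689 mcg/mL.
Difference ≈ 0.559 − 1.689 ≈ -1.130 mcg/mL.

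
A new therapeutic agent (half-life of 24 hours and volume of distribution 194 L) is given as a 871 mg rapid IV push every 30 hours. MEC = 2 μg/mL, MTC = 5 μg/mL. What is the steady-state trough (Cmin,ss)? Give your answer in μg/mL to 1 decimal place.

k = ln2/t½ = ln2/24 ≈ 0.028881 h⁻¹; fraction remaining f = e^(−kτ) = e^(−0.028881×30) ≈ 0.4204.
Accumulation ratio R = 1/(1 − f) ≈ 1/0.5796 ≈ 1.7253.
Each bolus raises the concentration by D/Vd = 871/194 ≈ 4.490 μg/mL.
Steady-state peak Cmax,ss = C₀·R ≈ 4.490 × 1.7253 ≈ 7.747 μg/mL.
One interval later, Cmin,ss = Cmax,ss·e^(−kτ) ≈ 7.747 × 0.4204 ≈ 3.257 μg/mL.
Trough 3.3 μg/mL vs MEC 2 μg/mL: adequate.

3.3 μg/mL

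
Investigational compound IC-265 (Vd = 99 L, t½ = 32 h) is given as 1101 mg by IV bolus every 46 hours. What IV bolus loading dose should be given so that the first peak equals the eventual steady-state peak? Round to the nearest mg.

f = (1/2)^(46/32) ≈ 0.369207; accumulation ratio R = 1/(1−f) ≈ 1.58531.
Loading dose to hit Cmax,ss on first dose: D_load = D_maint·R ≈ 1101 × 1.58531 ≈ 1745.43 mg.

1745 mg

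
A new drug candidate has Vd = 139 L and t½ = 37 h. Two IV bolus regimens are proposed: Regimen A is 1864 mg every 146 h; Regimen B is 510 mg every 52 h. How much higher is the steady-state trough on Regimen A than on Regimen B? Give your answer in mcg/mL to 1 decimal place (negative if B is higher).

Regimen A: f = (1/2)^(146/37) ≈ 0.0649; Cmin,ss = (1864/139)·f/(1−f) ≈ 0.931 mcg/mL.
Regimen B: f = (1/2)^(52/37) ≈ 0.3775; Cmin,ss = (510/139)·f/(1−f) ≈ 2.225 mcg/mL.
Difference ≈ 0.931 − 2.225 ≈ -1.294 mcg/mL.

-1.3 mcg/mL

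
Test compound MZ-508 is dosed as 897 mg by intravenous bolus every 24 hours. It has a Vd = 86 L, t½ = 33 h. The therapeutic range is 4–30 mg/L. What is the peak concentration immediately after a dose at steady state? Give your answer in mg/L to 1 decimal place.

26.3 mg/L

τ/t½ = 24/33 ≈ 0.72727, so fraction remaining f = (1/2)^(24/33) ≈ 0.6040.
At steady state, accumulation factor R = 1/(1 − e^(−kτ)) ≈ 2.5253.
Single-dose peak C₀ = D/Vd = 897/86 ≈ 10.430 mg/L.
Cmax,ss = C₀/(1 − f) ≈ 10.430/0.3960 ≈ 26.338 mg/L.
Peak 26.3 mg/L vs MTC 30 mg/L: below toxic threshold.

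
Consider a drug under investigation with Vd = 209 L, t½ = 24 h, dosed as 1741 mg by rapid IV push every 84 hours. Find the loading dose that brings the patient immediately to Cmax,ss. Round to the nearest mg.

1910 mg

f = (1/2)^(84/24) ≈ 0.088388; accumulation ratio R = 1/(1−f) ≈ 1.09696.
Loading dose to hit Cmax,ss on first dose: D_load = D_maint·R ≈ 1741 × 1.09696 ≈ 1909.81 mg.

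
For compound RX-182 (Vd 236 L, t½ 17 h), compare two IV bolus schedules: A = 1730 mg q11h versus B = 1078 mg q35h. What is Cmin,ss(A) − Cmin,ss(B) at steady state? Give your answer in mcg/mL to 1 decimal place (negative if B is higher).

Regimen A: f = (1/2)^(11/17) ≈ 0.6386; Cmin,ss = (1730/236)·f/(1−f) ≈ 12.953 mcg/mL.
Regimen B: f = (1/2)^(35/17) ≈ 0.2400; Cmin,ss = (1078/236)·f/(1−f) ≈ 1.442 mcg/mL.
Difference ≈ 12.953 − 1.442 ≈ 11.511 mcg/mL.

11.5 mcg/mL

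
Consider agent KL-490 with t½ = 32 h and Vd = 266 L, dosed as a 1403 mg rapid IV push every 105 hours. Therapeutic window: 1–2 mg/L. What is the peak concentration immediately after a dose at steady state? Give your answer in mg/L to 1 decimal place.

k = ln2/t½ = ln2/32 ≈ 0.021661 h⁻¹; fraction remaining f = e^(−kτ) = e^(−0.021661×105) ≈ 0.1029.
Accumulation ratio R = 1/(1 − f) ≈ 1/0.8971 ≈ 1.1147.
Each bolus raises the concentration by D/Vd = 1403/266 ≈ 5.274 mg/L.
Cmax,ss = C₀/(1 − f) ≈ 5.274/0.8971 ≈ 5.879 mg/L.
Peak 5.9 mg/L vs MTC 2 mg/L: exceeds toxic threshold.

5.9 mg/L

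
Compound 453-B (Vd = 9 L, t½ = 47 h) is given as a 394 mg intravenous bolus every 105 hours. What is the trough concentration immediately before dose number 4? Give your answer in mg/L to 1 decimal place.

11.7 mg/L

f = (1/2)^(τ/t½) = (1/2)^(105/47) ≈ 0.2126.
C₀ = D/Vd = 394/9 ≈ 43.778 mg/L.
Before the 4th dose, 3 doses have been given. Superposition: Cmin = C₀·(f + f² + … + f^3).
≈ 43.778 × (0.2126 + 0.0452 + 0.0096) ≈ 43.778 × 0.2674 ≈ 11.706 mg/L.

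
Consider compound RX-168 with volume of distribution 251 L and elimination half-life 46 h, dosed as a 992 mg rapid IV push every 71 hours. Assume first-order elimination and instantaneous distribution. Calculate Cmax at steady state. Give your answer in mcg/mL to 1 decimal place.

6.0 mcg/mL

τ/t½ = 71/46 ≈ 1.5435, so fraction remaining f = (1/2)^(71/46) ≈ 0.3431.
At steady state, accumulation factor R = 1/(1 − e^(−kτ)) ≈ 1.5223.
Single-dose peak C₀ = D/Vd = 992/251 ≈ 3.952 mcg/mL.
Cmax,ss = C₀/(1 − f) ≈ 3.952/0.6569 ≈ 6.016 mcg/mL.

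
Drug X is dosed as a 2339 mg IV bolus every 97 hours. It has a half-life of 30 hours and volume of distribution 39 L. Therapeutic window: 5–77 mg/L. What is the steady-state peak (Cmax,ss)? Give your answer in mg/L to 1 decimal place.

k = ln2/t½ = ln2/30 ≈ 0.023105 h⁻¹; fraction remaining f = e^(−kτ) = e^(−0.023105×97) ≈ 0.1063.
At steady state, accumulation factor R = 1/(1 − e^(−kτ)) ≈ 1.1189.
Single-dose peak C₀ = D/Vd = 2339/39 ≈ 59.974 mg/L.
Cmax,ss = C₀/(1 − f) ≈ 59.974/0.8937 ≈ 67.108 mg/L.
Peak 67.1 mg/L vs MTC 77 mg/L: below toxic threshold.

67.1 mg/L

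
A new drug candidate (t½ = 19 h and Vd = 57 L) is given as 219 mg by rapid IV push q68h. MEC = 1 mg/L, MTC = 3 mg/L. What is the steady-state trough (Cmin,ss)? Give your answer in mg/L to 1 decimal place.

0.4 mg/L

k = ln2/t½ = ln2/19 ≈ 0.036481 h⁻¹; fraction remaining f = e^(−kτ) = e^(−0.036481×68) ≈ 0.0837.
Accumulation ratio R = 1/(1 − f) ≈ 1/0.9163 ≈ 1.0913.
Single-dose peak C₀ = D/Vd = 219/57 ≈ 3.842 mg/L.
Steady-state peak Cmax,ss = C₀·R ≈ 3.842 × 1.0913 ≈ 4.193 mg/L.
One interval later, Cmin,ss = Cmax,ss·e^(−kτ) ≈ 4.193 × 0.0837 ≈ 0.351 mg/L.
Trough 0.4 mg/L vs MEC 1 mg/L: subtherapeutic.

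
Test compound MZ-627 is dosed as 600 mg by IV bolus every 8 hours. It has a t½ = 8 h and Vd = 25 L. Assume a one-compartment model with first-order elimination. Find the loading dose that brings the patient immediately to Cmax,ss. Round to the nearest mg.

1200 mg

f = (1/2)^(8/8) ≈ 0.500000; accumulation ratio R = 1/(1−f) ≈ 2.00000.
Loading dose to hit Cmax,ss on first dose: D_load = D_maint·R ≈ 600 × 2.00000 ≈ 1200.00 mg.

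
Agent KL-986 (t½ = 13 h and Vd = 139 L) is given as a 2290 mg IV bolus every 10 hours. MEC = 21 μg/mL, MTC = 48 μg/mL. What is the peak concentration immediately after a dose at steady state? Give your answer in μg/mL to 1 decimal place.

τ/t½ = 10/13 ≈ 0.76923, so fraction remaining f = (1/2)^(10/13) ≈ 0.5867.
Accumulation ratio R = 1/(1 − f) ≈ 1/0.4133 ≈ 2.4195.
Single-dose peak C₀ = D/Vd = 2290/139 ≈ 16.475 μg/mL.
Steady-state peak Cmax,ss = C₀·R ≈ 16.475 × 2.4195 ≈ 39.861 μg/mL.
Peak 39.9 μg/mL vs MTC 48 μg/mL: below toxic threshold.

39.9 μg/mL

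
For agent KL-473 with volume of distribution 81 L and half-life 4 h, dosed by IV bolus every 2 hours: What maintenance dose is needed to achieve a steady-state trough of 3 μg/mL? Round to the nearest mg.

τ/t½ = 2/4 ≈ 0.5, so f = (1/2)^(2/4) ≈ 0.707107.
Cmin,ss = (D/Vd)·f/(1−f), so D = Cmin,ss·Vd·(1−f)/f.
D = 3 × 81 × (1−f)/f ≈ 3 × 81 × 0.41421 ≈ 100.65 mg.

101 mg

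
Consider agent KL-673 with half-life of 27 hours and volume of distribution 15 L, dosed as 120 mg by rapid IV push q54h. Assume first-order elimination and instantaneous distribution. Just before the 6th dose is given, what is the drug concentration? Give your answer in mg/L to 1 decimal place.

f = (1/2)^(τ/t½) = (1/2)^(54/27) ≈ 0.2500.
C₀ = D/Vd = 120/15 ≈ 8.000 mg/L.
Before the 6th dose, 5 doses have been given. Superposition: Cmin = C₀·(f + f² + … + f^5).
≈ 8.000 × (0.2500 + 0.0625 + 0.0156 + 0.0039 + 0.0010) ≈ 8.000 × 0.3330 ≈ 2.664 mg/L.

2.7 mg/L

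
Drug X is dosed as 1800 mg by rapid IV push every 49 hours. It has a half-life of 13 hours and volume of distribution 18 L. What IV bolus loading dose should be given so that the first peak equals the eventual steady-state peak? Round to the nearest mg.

f = (1/2)^(49/13) ≈ 0.073341; accumulation ratio R = 1/(1−f) ≈ 1.07915.
Loading dose to hit Cmax,ss on first dose: D_load = D_maint·R ≈ 1800 × 1.07915 ≈ 1942.47 mg.

1942 mg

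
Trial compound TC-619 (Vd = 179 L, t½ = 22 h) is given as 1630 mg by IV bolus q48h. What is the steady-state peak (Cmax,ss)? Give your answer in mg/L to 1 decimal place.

Over one 48-h interval, 48/22 ≈ 2.1818 half-lives elapse, leaving f ≈ 0.2204 of each dose.
Accumulation ratio R = 1/(1 − f) ≈ 1/0.7796 ≈ 1.2827.
Single-dose peak C₀ = D/Vd = 1630/179 ≈ 9.106 mg/L.
Steady-state peak Cmax,ss = C₀·R ≈ 9.106 × 1.2827 ≈ 11.680 mg/L.

11.7 mg/L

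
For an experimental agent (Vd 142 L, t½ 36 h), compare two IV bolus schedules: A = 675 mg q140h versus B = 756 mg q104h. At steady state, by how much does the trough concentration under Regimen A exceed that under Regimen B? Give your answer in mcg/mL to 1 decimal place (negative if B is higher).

-0.5 mcg/mL

Regimen A: f = (1/2)^(140/36) ≈ 0.0675; Cmin,ss = (675/142)·f/(1−f) ≈ 0.344 mcg/mL.
Regimen B: f = (1/2)^(104/36) ≈ 0.1350; Cmin,ss = (756/142)·f/(1−f) ≈ 0.831 mcg/mL.
Difference ≈ 0.344 − 0.831 ≈ -0.487 mcg/mL.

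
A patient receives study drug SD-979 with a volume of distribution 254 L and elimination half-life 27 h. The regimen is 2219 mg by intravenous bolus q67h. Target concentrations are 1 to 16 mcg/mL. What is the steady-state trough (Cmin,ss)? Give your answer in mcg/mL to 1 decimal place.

1.9 mcg/mL

Over one 67-h interval, 67/27 ≈ 2.4815 half-lives elapse, leaving f ≈ 0.1791 of each dose.
At steady state, accumulation factor R = 1/(1 − e^(−kτ)) ≈ 1.2182.
Each bolus raises the concentration by D/Vd = 2219/254 ≈ 8.736 mcg/mL.
Steady-state peak Cmax,ss = C₀·R ≈ 8.736 × 1.2182 ≈ 10.642 mcg/mL.
Steady-state trough Cmin,ss = Cmax,ss·f ≈ 10.642 × 0.1791 ≈ 1.906 mcg/mL.
Trough 1.9 mcg/mL vs MEC 1 mcg/mL: adequate.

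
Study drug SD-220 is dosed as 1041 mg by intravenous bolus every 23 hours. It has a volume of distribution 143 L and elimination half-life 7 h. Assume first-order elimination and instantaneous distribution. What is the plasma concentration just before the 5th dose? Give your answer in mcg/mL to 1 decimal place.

0.8 mcg/mL

f = (1/2)^(τ/t½) = (1/2)^(23/7) ≈ 0.1025.
C₀ = D/Vd = 1041/143 ≈ 7.280 mcg/mL.
Before the 5th dose, 4 doses have been given. Superposition: Cmin = C₀·(f + f² + … + f^4).
≈ 7.280 × (0.1025 + 0.0105 + 0.0011 + 0.0001) ≈ 7.280 × 0.1142 ≈ 0.831 mcg/mL.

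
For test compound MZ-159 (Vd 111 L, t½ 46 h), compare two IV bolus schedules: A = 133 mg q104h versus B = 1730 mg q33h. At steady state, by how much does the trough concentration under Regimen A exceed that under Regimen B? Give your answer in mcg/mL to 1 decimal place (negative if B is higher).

-23.9 mcg/mL

Regimen A: f = (1/2)^(104/46) ≈ 0.2086; Cmin,ss = (133/111)·f/(1−f) ≈ 0.316 mcg/mL.
Regimen B: f = (1/2)^(33/46) ≈ 0.6082; Cmin,ss = (1730/111)·f/(1−f) ≈ 24.194 mcg/mL.
Difference ≈ 0.316 − 24.194 ≈ -23.878 mcg/mL.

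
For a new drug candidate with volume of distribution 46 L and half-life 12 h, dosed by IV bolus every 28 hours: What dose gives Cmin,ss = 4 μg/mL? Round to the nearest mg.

743 mg

τ/t½ = 28/12 ≈ 2.3333, so f = (1/2)^(28/12) ≈ 0.198425.
Cmin,ss = (D/Vd)·f/(1−f), so D = Cmin,ss·Vd·(1−f)/f.
D = 4 × 46 × (1−f)/f ≈ 4 × 46 × 4.03969 ≈ 743.30 mg.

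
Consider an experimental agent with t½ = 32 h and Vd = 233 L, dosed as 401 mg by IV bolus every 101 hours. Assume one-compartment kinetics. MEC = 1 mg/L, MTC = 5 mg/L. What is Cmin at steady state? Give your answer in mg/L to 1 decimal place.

0.2 mg/L

k = ln2/t½ = ln2/32 ≈ 0.021661 h⁻¹; fraction remaining f = e^(−kτ) = e^(−0.021661×101) ≈ 0.1122.
Accumulation ratio R = 1/(1 − f) ≈ 1/0.8878 ≈ 1.1264.
Each bolus raises the concentration by D/Vd = 401/233 ≈ 1.721 mg/L.
Steady-state peak Cmax,ss = C₀·R ≈ 1.721 × 1.1264 ≈ 1.939 mg/L.
Steady-state trough Cmin,ss = Cmax,ss·f ≈ 1.939 × 0.1122 ≈ 0.218 mg/L.
Trough 0.2 mg/L vs MEC 1 mg/L: subtherapeutic.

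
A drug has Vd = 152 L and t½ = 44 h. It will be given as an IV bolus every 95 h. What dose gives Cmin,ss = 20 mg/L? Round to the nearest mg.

τ/t½ = 95/44 ≈ 2.1591, so f = (1/2)^(95/44) ≈ 0.223897.
Cmin,ss = (D/Vd)·f/(1−f), so D = Cmin,ss·Vd·(1−f)/f.
D = 20 × 152 × (1−f)/f ≈ 20 × 152 × 3.46634 ≈ 10537.67 mg.

10538 mg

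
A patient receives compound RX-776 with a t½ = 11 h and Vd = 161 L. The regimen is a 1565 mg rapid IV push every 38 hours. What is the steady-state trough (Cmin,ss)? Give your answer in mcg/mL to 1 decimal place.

1.0 mcg/mL

k = ln2/t½ = ln2/11 ≈ 0.063013 h⁻¹; fraction remaining f = e^(−kτ) = e^(−0.063013×38) ≈ 0.0912.
Single-dose peak C₀ = D/Vd = 1565/161 ≈ 9.720 mcg/mL.
Steady-state trough Cmin,ss = C₀·f/(1−f) ≈ 9.720 × 0.0912/0.9088 ≈ 0.975 mcg/mL.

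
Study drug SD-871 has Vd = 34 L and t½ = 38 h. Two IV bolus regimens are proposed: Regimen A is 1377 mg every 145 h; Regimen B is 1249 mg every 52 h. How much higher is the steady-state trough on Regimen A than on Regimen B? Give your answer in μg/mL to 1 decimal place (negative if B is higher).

Regimen A: f = (1/2)^(145/38) ≈ 0.0710; Cmin,ss = (1377/34)·f/(1−f) ≈ 3.095 μg/mL.
Regimen B: f = (1/2)^(52/38) ≈ 0.3873; Cmin,ss = (1249/34)·f/(1−f) ≈ 23.221 μg/mL.
Difference ≈ 3.095 − 23.221 ≈ -20.126 μg/mL.

-20.1 μg/mL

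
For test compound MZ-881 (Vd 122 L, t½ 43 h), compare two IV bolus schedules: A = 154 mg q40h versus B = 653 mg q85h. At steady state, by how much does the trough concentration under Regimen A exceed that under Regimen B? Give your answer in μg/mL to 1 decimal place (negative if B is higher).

Regimen A: f = (1/2)^(40/43) ≈ 0.5248; Cmin,ss = (154/122)·f/(1−f) ≈ 1.394 μg/mL.
Regimen B: f = (1/2)^(85/43) ≈ 0.2541; Cmin,ss = (653/122)·f/(1−f) ≈ 1.823 μg/mL.
Difference ≈ 1.394 − 1.823 ≈ -0.429 μg/mL.

-0.4 μg/mL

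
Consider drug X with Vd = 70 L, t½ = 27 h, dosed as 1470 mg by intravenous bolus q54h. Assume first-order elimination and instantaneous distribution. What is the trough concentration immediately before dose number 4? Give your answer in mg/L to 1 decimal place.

f = (1/2)^(τ/t½) = (1/2)^(54/27) ≈ 0.2500.
C₀ = D/Vd = 1470/70 ≈ 21.000 mg/L.
Before the 4th dose, 3 doses have been given. Superposition: Cmin = C₀·(f + f² + … + f^3).
≈ 21.000 × (0.2500 + 0.0625 + 0.0156) ≈ 21.000 × 0.3281 ≈ 6.890 mg/L.

6.9 mg/L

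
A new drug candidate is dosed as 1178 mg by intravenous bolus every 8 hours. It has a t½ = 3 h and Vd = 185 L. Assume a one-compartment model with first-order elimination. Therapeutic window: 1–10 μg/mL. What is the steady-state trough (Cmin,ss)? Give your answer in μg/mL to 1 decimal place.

Over one 8-h interval, 8/3 ≈ 2.6667 half-lives elapse, leaving f ≈ 0.1575 of each dose.
Accumulation ratio R = 1/(1 − f) ≈ 1/0.8425 ≈ 1.1869.
Single-dose peak C₀ = D/Vd = 1178/185 ≈ 6.368 μg/mL.
Cmax,ss = C₀/(1 − f) ≈ 6.368/0.8425 ≈ 7.558 μg/mL.
One interval later, Cmin,ss = Cmax,ss·e^(−kτ) ≈ 7.558 × 0.1575 ≈ 1.190 μg/mL.
Trough 1.2 μg/mL vs MEC 1 μg/mL: adequate.

1.2 μg/mL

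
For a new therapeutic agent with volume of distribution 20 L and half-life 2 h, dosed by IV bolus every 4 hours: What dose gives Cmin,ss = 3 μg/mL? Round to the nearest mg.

τ/t½ = 4/2 ≈ 2, so f = (1/2)^(4/2) ≈ 0.250000.
Cmin,ss = (D/Vd)·f/(1−f), so D = Cmin,ss·Vd·(1−f)/f.
D = 3 × 20 × (1−f)/f ≈ 3 × 20 × 3.00000 ≈ 180.00 mg.

180 mg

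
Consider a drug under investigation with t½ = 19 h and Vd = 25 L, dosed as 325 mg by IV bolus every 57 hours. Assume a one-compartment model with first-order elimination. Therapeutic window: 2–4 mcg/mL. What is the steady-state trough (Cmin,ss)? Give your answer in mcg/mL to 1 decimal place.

τ = 57 h = 3 half-lives, so f = (1/2)^3 = 0.125.
Accumulation ratio R = 1/(1 − f) = 1/0.875 = 8/7.
Single-dose peak C₀ = D/Vd = 325/25 = 13 mcg/mL.
Steady-state peak Cmax,ss = C₀·R = 13 × 8/7 ≈ 14.857 mcg/mL.
Steady-state trough Cmin,ss = Cmax,ss·f ≈ 14.857 × 0.125 ≈ 1.857 mcg/mL.
Trough 1.9 mcg/mL vs MEC 2 mcg/mL: subtherapeutic.

1.9 mcg/mL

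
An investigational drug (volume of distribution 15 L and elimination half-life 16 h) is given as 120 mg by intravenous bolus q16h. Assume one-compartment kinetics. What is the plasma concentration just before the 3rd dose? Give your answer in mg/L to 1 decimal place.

6.0 mg/L

f = (1/2)^(τ/t½) = (1/2)^(16/16) ≈ 0.5000.
C₀ = D/Vd = 120/15 ≈ 8.000 mg/L.
Before the 3rd dose, 2 doses have been given. Superposition: Cmin = C₀·(f + f²).
≈ 8.000 × (0.5000 + 0.2500) ≈ 8.000 × 0.7500 ≈ 6.000 mg/L.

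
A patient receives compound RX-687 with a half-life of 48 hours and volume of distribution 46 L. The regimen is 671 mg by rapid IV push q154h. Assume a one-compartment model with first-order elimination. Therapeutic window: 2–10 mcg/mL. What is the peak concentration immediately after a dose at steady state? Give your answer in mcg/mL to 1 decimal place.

16.4 mcg/mL

k = ln2/t½ = ln2/48 ≈ 0.014441 h⁻¹; fraction remaining f = e^(−kτ) = e^(−0.014441×154) ≈ 0.1082.
At steady state, accumulation factor R = 1/(1 − e^(−kτ)) ≈ 1.1213.
Single-dose peak C₀ = D/Vd = 671/46 ≈ 14.587 mcg/mL.
Cmax,ss = C₀/(1 − f) ≈ 14.587/0.8918 ≈ 16.357 mcg/mL.
Peak 16.4 mcg/mL vs MTC 10 mcg/mL: exceeds toxic threshold.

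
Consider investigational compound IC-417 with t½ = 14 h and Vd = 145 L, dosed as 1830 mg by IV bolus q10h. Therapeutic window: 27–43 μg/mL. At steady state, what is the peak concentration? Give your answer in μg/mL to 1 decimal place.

Over one 10-h interval, 10/14 ≈ 0.71429 half-lives elapse, leaving f ≈ 0.6095 of each dose.
At steady state, accumulation factor R = 1/(1 − e^(−kτ)) ≈ 2.5608.
Each bolus raises the concentration by D/Vd = 1830/145 ≈ 12.621 μg/mL.
Steady-state peak Cmax,ss = C₀·R ≈ 12.621 × 2.5608 ≈ 32.320 μg/mL.
Peak 32.3 μg/mL vs MTC 43 μg/mL: below toxic threshold.

32.3 μg/mL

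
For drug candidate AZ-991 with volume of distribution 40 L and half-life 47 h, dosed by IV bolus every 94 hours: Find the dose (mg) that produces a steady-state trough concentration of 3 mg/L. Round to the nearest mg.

τ/t½ = 94/47 ≈ 2, so f = (1/2)^(94/47) ≈ 0.250000.
Cmin,ss = (D/Vd)·f/(1−f), so D = Cmin,ss·Vd·(1−f)/f.
D = 3 × 40 × (1−f)/f ≈ 3 × 40 × 3.00000 ≈ 360.00 mg.

360 mg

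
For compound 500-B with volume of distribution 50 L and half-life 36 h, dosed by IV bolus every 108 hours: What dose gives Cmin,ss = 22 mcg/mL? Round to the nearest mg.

τ/t½ = 108/36 ≈ 3, so f = (1/2)^(108/36) ≈ 0.125000.
Cmin,ss = (D/Vd)·f/(1−f), so D = Cmin,ss·Vd·(1−f)/f.
D = 22 × 50 × (1−f)/f ≈ 22 × 50 × 7.00000 ≈ 7700.00 mg.

7700 mg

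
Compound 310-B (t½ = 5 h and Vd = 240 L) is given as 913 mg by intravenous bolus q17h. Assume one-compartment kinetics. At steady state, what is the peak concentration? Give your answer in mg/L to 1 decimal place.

4.2 mg/L

k = ln2/t½ = ln2/5 ≈ 0.138629 h⁻¹; fraction remaining f = e^(−kτ) = e^(−0.138629×17) ≈ 0.0947.
Accumulation ratio R = 1/(1 − f) ≈ 1/0.9053 ≈ 1.1046.
Single-dose peak C₀ = D/Vd = 913/240 ≈ 3.804 mg/L.
Steady-state peak Cmax,ss = C₀·R ≈ 3.804 × 1.1046 ≈ 4.202 mg/L.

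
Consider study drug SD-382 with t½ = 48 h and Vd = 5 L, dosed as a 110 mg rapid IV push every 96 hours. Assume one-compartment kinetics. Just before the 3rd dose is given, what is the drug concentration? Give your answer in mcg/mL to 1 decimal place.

f = (1/2)^(τ/t½) = (1/2)^(96/48) ≈ 0.2500.
C₀ = D/Vd = 110/5 ≈ 22.000 mcg/mL.
Before the 3rd dose, 2 doses have been given. Superposition: Cmin = C₀·(f + f²).
≈ 22.000 × (0.2500 + 0.0625) ≈ 22.000 × 0.3125 ≈ 6.875 mcg/mL.

6.9 mcg/mL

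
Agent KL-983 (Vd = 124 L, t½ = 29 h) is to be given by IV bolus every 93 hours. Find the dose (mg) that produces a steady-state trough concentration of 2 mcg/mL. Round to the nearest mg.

τ/t½ = 93/29 ≈ 3.2069, so f = (1/2)^(93/29) ≈ 0.108300.
Cmin,ss = (D/Vd)·f/(1−f), so D = Cmin,ss·Vd·(1−f)/f.
D = 2 × 124 × (1−f)/f ≈ 2 × 124 × 8.23361 ≈ 2041.94 mg.

2042 mg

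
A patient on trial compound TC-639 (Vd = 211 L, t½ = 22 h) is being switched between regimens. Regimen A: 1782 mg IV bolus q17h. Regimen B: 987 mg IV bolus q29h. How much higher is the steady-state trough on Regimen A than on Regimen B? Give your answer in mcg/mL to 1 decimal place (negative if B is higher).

Regimen A: f = (1/2)^(17/22) ≈ 0.5853; Cmin,ss = (1782/211)·f/(1−f) ≈ 11.920 mcg/mL.
Regimen B: f = (1/2)^(29/22) ≈ 0.4010; Cmin,ss = (987/211)·f/(1−f) ≈ 3.131 mcg/mL.
Difference ≈ 11.920 − 3.131 ≈ 8.789 mcg/mL.

8.8 mcg/mL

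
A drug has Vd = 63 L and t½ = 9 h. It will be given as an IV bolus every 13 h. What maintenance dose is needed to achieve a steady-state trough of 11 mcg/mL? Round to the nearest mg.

τ/t½ = 13/9 ≈ 1.4444, so f = (1/2)^(13/9) ≈ 0.367434.
Cmin,ss = (D/Vd)·f/(1−f), so D = Cmin,ss·Vd·(1−f)/f.
D = 11 × 63 × (1−f)/f ≈ 11 × 63 × 1.72158 ≈ 1193.05 mg.

1193 mg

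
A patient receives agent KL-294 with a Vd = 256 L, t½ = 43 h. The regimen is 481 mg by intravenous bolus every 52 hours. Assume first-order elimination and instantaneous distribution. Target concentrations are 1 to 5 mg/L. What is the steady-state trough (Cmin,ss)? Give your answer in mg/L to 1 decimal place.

1.4 mg/L

τ/t½ = 52/43 ≈ 1.2093, so fraction remaining f = (1/2)^(52/43) ≈ 0.4325.
Single-dose peak C₀ = D/Vd = 481/256 ≈ 1.879 mg/L.
Steady-state trough Cmin,ss = C₀·f/(1−f) ≈ 1.879 × 0.4325/0.5675 ≈ 1.432 mg/L.
Trough 1.4 mg/L vs MEC 1 mg/L: adequate.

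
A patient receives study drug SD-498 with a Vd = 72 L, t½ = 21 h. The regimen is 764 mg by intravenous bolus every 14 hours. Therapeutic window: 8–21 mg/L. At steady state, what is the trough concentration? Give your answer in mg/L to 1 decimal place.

k = ln2/t½ = ln2/21 ≈ 0.033007 h⁻¹; fraction remaining f = e^(−kτ) = e^(−0.033007×14) ≈ 0.6300.
Each bolus raises the concentration by D/Vd = 764/72 ≈ 10.611 mg/L.
Steady-state trough Cmin,ss = C₀·f/(1−f) ≈ 10.611 × 0.6300/0.3700 ≈ 18.067 mg/L.
Trough 18.1 mg/L vs MEC 8 mg/L: adequate.

18.1 mg/L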